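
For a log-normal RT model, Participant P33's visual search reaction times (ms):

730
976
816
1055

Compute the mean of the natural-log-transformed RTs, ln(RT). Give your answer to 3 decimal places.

6.786

ln(RT): 6.5930, 6.8835, 6.7044, 6.9613
Σ ln(RT) = 27.1422
Mean = 27.1422/4 = 6.78555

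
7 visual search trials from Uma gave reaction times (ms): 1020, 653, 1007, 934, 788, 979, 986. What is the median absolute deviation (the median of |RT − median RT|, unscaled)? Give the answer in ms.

41 ms

Sorted: 653, 788, 934, 979, 986, 1007, 1020 → median = 979
|x − 979|: 41, 326, 28, 45, 191, 0, 7
Sorted deviations: 0, 7, 28, 41, 45, 191, 326 → MAD = 41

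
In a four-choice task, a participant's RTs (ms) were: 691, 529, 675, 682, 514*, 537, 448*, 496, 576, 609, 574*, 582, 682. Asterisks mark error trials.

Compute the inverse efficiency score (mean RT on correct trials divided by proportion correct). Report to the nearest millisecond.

788 ms

Correct trials (n=10): 691, 529, 675, 682, 537, 496, 576, 609, 582, 682
Mean correct RT = 6059/10 = 605.9000 ms
Proportion correct = 10/13
IES = 605.9000 / (10/13) = 787.670 ms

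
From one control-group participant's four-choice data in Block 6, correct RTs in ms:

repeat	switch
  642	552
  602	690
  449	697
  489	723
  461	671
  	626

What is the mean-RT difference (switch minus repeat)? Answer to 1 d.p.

131.2 ms

M(repeat) = 2643/5 = 528.600
M(switch) = 3959/6 = 659.833
Difference = 659.833 − 528.600 = 131.233 ms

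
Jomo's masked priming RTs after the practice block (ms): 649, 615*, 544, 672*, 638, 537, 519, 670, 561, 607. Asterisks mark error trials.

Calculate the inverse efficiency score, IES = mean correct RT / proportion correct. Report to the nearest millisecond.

Correct trials (n=8): 649, 544, 638, 537, 519, 670, 561, 607
Mean correct RT = 4725/8 = 590.6250 ms
Proportion correct = 8/10
IES = 590.6250 / (8/10) = 738.281 ms

738 ms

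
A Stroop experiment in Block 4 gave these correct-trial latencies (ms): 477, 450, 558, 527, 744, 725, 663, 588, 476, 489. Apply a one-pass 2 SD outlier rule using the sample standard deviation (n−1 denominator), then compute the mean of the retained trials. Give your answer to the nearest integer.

n = 10, ΣRT = 5697, M = 569.700
Σ(x−M)² = 103712.10; s = √(103712.10/9) = 107.348
Cutoffs: 569.700 ± 2·107.348 → [355.0, 784.4]
No RTs fall outside the cutoffs; all 10 retained. Mean = 5697/10 = 569.700

570 ms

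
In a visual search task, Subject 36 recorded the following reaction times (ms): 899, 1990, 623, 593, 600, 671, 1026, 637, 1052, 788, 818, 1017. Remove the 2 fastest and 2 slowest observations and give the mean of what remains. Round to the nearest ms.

Sorted: 593, 600, 623, 637, 671, 788, 818, 899, 1017, 1026, 1052, 1990
Drop lowest 2 (593, 600) and highest 2 (1052, 1990)
Remaining (n=8): Σ = 6479, mean = 6479/8 = 809.875

810 ms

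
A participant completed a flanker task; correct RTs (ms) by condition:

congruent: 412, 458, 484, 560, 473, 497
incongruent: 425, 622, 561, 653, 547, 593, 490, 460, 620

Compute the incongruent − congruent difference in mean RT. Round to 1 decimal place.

M(congruent) = 2884/6 = 480.667
M(incongruent) = 4971/9 = 552.333
Difference = 552.333 − 480.667 = 71.667 ms

71.7 ms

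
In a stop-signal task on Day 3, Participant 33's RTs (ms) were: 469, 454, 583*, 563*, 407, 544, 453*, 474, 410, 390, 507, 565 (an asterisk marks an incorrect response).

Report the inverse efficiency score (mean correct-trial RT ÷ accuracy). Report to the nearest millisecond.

Correct trials (n=9): 469, 454, 407, 544, 474, 410, 390, 507, 565
Mean correct RT = 4220/9 = 468.8889 ms
Proportion correct = 9/12
IES = 468.8889 / (9/12) = 625.185 ms

625 ms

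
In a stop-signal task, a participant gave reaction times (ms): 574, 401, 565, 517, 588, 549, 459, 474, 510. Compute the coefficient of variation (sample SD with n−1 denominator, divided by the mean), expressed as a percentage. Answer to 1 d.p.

11.9%

n = 9, Σ = 4637, M = 515.2222
Σ(x−M)² = 30307.556; s = √(30307.556/8) = 61.5503
CV = 61.5503 / 515.2222 = 0.11946 = 11.946%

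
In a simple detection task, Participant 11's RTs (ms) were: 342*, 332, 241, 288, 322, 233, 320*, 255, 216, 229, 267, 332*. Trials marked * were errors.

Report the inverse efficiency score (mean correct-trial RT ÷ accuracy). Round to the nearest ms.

Correct trials (n=9): 332, 241, 288, 322, 233, 255, 216, 229, 267
Mean correct RT = 2383/9 = 264.7778 ms
Proportion correct = 9/12
IES = 264.7778 / (9/12) = 353.037 ms

353 ms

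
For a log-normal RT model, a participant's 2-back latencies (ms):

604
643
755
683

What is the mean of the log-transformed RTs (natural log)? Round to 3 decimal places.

6.506

ln(RT): 6.4036, 6.4661, 6.6267, 6.5265
Σ ln(RT) = 26.0229
Mean = 26.0229/4 = 6.50573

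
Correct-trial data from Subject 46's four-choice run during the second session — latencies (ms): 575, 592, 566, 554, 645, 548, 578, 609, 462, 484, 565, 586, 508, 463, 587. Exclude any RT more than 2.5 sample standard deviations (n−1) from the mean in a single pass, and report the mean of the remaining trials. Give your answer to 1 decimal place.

554.8 ms

n = 15, ΣRT = 8322, M = 554.800
Σ(x−M)² = 39932.40; s = √(39932.40/14) = 53.407
Cutoffs: 554.800 ± 2.5·53.407 → [421.3, 688.3]
No RTs fall outside the cutoffs; all 15 retained. Mean = 8322/15 = 554.800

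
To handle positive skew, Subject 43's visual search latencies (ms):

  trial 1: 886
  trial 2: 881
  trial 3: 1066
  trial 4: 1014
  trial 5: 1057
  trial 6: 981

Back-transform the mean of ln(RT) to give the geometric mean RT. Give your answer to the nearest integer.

978 ms

ln(RT): 6.7867, 6.7811, 6.9717, 6.9217, 6.9632, 6.8886
Mean ln(RT) = 41.3129/6 = 6.88548
Geometric mean = exp(6.88548) = 977.97 ms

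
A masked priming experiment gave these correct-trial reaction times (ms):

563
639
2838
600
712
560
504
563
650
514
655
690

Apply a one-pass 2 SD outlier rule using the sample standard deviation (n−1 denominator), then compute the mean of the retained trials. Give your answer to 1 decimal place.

604.5 ms

n = 12, ΣRT = 9488, M = 790.667
Σ(x−M)² = 4621038.67; s = √(4621038.67/11) = 648.147
Cutoffs: 790.667 ± 2·648.147 → [-505.6, 2087.0]
Outside: 2838 → excluded.
Retained (n=11): Σ = 6650, mean = 6650/11 = 604.545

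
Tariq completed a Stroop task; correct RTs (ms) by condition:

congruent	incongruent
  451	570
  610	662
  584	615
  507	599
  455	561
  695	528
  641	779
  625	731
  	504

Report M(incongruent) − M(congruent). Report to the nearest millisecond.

M(congruent) = 4568/8 = 571.000
M(incongruent) = 5549/9 = 616.556
Difference = 616.556 − 571.000 = 45.556 ms

46 ms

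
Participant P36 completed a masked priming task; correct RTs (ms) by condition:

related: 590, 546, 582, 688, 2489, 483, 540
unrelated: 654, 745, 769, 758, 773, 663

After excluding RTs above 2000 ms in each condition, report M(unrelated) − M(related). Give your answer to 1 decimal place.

155.5 ms

related: exclude 2489
M(related) = 3429/6 = 571.500
M(unrelated) = 4362/6 = 727.000
Difference = 727.000 − 571.500 = 155.500 ms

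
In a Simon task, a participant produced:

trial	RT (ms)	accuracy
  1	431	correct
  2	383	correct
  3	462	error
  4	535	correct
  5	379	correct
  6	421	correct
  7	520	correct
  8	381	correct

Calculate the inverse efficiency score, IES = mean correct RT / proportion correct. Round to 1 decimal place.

498.0 ms

Correct trials (n=7): 431, 383, 535, 379, 421, 520, 381
Mean correct RT = 3050/7 = 435.7143 ms
Proportion correct = 7/8
IES = 435.7143 / (7/8) = 497.959 ms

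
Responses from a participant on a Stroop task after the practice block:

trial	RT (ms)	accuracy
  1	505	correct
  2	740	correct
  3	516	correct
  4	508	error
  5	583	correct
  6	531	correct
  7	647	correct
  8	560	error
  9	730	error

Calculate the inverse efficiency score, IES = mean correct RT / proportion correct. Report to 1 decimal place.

880.5 ms

Correct trials (n=6): 505, 740, 516, 583, 531, 647
Mean correct RT = 3522/6 = 587.0000 ms
Proportion correct = 6/9
IES = 587.0000 / (6/9) = 880.500 ms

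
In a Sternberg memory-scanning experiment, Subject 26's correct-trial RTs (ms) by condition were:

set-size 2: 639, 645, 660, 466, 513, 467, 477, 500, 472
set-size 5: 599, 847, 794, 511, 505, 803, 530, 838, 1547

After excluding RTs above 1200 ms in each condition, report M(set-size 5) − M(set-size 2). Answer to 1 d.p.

140.7 ms

set-size 5: exclude 1547
M(set-size 2) = 4839/9 = 537.667
M(set-size 5) = 5427/8 = 678.375
Difference = 678.375 − 537.667 = 140.708 ms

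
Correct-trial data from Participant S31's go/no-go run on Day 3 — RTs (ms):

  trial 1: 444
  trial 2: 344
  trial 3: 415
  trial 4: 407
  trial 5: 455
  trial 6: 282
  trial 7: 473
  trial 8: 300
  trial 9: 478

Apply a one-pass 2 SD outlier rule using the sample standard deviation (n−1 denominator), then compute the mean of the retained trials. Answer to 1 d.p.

399.8 ms

n = 9, ΣRT = 3598, M = 399.778
Σ(x−M)² = 43707.56; s = √(43707.56/8) = 73.915
Cutoffs: 399.778 ± 2·73.915 → [251.9, 547.6]
No RTs fall outside the cutoffs; all 9 retained. Mean = 3598/9 = 399.778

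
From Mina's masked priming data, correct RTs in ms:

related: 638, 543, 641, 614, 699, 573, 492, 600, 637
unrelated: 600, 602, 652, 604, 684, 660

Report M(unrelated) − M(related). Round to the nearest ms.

M(related) = 5437/9 = 604.111
M(unrelated) = 3802/6 = 633.667
Difference = 633.667 − 604.111 = 29.556 ms

30 ms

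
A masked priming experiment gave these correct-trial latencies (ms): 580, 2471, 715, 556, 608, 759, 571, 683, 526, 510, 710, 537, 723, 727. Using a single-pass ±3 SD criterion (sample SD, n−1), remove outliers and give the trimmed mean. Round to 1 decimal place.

n = 14, ΣRT = 10676, M = 762.571
Σ(x−M)² = 3240167.43; s = √(3240167.43/13) = 499.243
Cutoffs: 762.571 ± 3·499.243 → [-735.2, 2260.3]
Outside: 2471 → excluded.
Retained (n=13): Σ = 8205, mean = 8205/13 = 631.154

631.2 ms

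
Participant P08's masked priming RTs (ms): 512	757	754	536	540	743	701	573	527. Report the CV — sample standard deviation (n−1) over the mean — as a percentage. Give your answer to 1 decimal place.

n = 9, Σ = 5643, M = 627.0000
Σ(x−M)² = 93952.000; s = √(93952.000/8) = 108.3697
CV = 108.3697 / 627.0000 = 0.17284 = 17.284%

17.3%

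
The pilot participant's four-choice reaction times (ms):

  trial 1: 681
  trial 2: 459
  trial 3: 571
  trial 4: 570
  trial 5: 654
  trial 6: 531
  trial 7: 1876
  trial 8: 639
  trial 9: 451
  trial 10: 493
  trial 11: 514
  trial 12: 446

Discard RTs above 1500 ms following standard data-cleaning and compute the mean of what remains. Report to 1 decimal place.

Excluded: 1876
Retained (n=11): Σ = 6009
Mean = 6009/11 = 546.2727

546.3 ms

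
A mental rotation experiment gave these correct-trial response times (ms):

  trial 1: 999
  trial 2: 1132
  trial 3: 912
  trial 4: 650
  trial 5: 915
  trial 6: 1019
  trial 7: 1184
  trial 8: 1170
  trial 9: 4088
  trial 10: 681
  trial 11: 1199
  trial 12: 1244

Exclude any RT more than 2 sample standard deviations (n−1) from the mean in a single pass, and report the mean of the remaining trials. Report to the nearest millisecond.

n = 12, ΣRT = 15193, M = 1266.083
Σ(x−M)² = 9105048.92; s = √(9105048.92/11) = 909.798
Cutoffs: 1266.083 ± 2·909.798 → [-553.5, 3085.7]
Outside: 4088 → excluded.
Retained (n=11): Σ = 11105, mean = 11105/11 = 1009.545

1010 ms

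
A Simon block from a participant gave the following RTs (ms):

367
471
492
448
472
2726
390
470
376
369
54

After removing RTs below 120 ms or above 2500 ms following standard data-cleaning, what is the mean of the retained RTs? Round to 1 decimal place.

Excluded: 54, 2726
Retained (n=9): Σ = 3855
Mean = 3855/9 = 428.3333

428.3 ms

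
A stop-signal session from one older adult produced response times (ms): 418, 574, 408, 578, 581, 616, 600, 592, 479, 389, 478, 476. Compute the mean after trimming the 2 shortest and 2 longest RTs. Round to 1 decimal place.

522.0 ms

Sorted: 389, 408, 418, 476, 478, 479, 574, 578, 581, 592, 600, 616
Drop lowest 2 (389, 408) and highest 2 (600, 616)
Remaining (n=8): Σ = 4176, mean = 4176/8 = 522.000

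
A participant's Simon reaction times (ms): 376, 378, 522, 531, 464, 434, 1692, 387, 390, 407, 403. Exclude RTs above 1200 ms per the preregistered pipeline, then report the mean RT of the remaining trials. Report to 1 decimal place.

Excluded: 1692
Retained (n=10): Σ = 4292
Mean = 4292/10 = 429.2000

429.2 ms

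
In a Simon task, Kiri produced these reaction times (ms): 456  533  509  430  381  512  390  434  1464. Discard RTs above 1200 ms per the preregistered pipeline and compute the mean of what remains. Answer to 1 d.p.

455.6 ms

Excluded: 1464
Retained (n=8): Σ = 3645
Mean = 3645/8 = 455.6250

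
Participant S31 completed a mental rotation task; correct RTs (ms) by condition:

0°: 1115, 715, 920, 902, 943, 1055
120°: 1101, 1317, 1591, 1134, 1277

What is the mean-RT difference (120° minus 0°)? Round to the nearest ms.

M(0°) = 5650/6 = 941.667
M(120°) = 6420/5 = 1284.000
Difference = 1284.000 − 941.667 = 342.333 ms

342 ms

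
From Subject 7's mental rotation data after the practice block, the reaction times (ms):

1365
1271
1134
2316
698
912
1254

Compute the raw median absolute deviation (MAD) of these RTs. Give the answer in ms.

120 ms

Sorted: 698, 912, 1134, 1254, 1271, 1365, 2316 → median = 1254
|x − 1254|: 111, 17, 120, 1062, 556, 342, 0
Sorted deviations: 0, 17, 111, 120, 342, 556, 1062 → MAD = 120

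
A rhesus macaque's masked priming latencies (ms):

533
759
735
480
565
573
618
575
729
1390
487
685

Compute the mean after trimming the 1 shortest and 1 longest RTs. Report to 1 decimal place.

625.9 ms

Sorted: 480, 487, 533, 565, 573, 575, 618, 685, 729, 735, 759, 1390
Drop lowest 1 (480) and highest 1 (1390)
Remaining (n=10): Σ = 6259, mean = 6259/10 = 625.900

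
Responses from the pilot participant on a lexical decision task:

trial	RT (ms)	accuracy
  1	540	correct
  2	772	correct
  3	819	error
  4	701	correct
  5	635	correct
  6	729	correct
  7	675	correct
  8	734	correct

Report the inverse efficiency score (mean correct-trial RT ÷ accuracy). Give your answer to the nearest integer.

781 ms

Correct trials (n=7): 540, 772, 701, 635, 729, 675, 734
Mean correct RT = 4786/7 = 683.7143 ms
Proportion correct = 7/8
IES = 683.7143 / (7/8) = 781.388 ms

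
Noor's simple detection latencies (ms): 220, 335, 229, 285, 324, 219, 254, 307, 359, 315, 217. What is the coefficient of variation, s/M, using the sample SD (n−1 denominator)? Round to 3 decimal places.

0.189

n = 11, Σ = 3064, M = 278.5455
Σ(x−M)² = 27724.727; s = √(27724.727/10) = 52.6543
CV = 52.6543 / 278.5455 = 0.18903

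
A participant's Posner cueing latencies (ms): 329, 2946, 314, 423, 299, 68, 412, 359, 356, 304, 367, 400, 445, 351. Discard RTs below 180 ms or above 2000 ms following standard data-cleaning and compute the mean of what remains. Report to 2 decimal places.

Excluded: 68, 2946
Retained (n=12): Σ = 4359
Mean = 4359/12 = 363.2500

363.25 ms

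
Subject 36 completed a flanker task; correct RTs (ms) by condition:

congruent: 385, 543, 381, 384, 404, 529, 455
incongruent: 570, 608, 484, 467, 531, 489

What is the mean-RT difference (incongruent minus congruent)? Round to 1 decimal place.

M(congruent) = 3081/7 = 440.143
M(incongruent) = 3149/6 = 524.833
Difference = 524.833 − 440.143 = 84.690 ms

84.7 ms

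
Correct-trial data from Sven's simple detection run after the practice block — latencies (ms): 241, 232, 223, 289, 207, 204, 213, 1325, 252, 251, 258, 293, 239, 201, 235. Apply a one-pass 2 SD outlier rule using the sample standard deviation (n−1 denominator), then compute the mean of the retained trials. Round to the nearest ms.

238 ms

n = 15, ΣRT = 4663, M = 310.867
Σ(x−M)² = 1112707.73; s = √(1112707.73/14) = 281.920
Cutoffs: 310.867 ± 2·281.920 → [-253.0, 874.7]
Outside: 1325 → excluded.
Retained (n=14): Σ = 3338, mean = 3338/14 = 238.429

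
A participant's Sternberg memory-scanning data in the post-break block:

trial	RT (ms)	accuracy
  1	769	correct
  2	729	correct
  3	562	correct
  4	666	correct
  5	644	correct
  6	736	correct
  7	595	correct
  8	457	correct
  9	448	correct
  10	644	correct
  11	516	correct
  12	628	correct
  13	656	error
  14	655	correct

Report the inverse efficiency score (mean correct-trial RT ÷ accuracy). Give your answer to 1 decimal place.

Correct trials (n=13): 769, 729, 562, 666, 644, 736, 595, 457, 448, 644, 516, 628, 655
Mean correct RT = 8049/13 = 619.1538 ms
Proportion correct = 13/14
IES = 619.1538 / (13/14) = 666.781 ms

666.8 ms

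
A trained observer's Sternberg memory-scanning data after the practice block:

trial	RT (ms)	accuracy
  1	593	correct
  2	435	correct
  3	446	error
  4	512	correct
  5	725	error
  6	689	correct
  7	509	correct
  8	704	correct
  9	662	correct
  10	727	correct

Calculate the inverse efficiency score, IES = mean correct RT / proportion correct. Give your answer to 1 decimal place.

754.8 ms

Correct trials (n=8): 593, 435, 512, 689, 509, 704, 662, 727
Mean correct RT = 4831/8 = 603.8750 ms
Proportion correct = 8/10
IES = 603.8750 / (8/10) = 754.844 ms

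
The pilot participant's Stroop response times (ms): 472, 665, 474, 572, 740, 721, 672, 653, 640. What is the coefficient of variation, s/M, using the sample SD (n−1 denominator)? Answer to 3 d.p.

0.157

n = 9, Σ = 5609, M = 623.2222
Σ(x−M)² = 76249.556; s = √(76249.556/8) = 97.6278
CV = 97.6278 / 623.2222 = 0.15665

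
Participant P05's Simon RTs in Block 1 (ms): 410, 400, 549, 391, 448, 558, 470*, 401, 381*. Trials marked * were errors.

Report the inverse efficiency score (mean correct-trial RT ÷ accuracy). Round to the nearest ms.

Correct trials (n=7): 410, 400, 549, 391, 448, 558, 401
Mean correct RT = 3157/7 = 451.0000 ms
Proportion correct = 7/9
IES = 451.0000 / (7/9) = 579.857 ms

580 ms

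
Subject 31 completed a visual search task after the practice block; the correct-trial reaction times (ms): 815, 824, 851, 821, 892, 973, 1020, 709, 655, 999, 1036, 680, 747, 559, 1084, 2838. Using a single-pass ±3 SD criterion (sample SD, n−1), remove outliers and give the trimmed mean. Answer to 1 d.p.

n = 16, ΣRT = 15503, M = 968.938
Σ(x−M)² = 4067990.94; s = √(4067990.94/15) = 520.768
Cutoffs: 968.938 ± 3·520.768 → [-593.4, 2531.2]
Outside: 2838 → excluded.
Retained (n=15): Σ = 12665, mean = 12665/15 = 844.333

844.3 ms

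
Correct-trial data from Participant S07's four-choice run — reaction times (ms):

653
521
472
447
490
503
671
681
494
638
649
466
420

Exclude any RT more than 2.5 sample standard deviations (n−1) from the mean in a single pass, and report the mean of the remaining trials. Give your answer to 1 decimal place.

546.5 ms

n = 13, ΣRT = 7105, M = 546.538
Σ(x−M)² = 110235.23; s = √(110235.23/12) = 95.845
Cutoffs: 546.538 ± 2.5·95.845 → [306.9, 786.2]
No RTs fall outside the cutoffs; all 13 retained. Mean = 7105/13 = 546.538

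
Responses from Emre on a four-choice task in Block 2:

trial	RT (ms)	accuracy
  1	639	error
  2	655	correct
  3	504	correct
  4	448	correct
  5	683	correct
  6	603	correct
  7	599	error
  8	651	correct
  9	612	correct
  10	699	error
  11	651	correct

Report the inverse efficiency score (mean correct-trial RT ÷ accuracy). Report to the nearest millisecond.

Correct trials (n=8): 655, 504, 448, 683, 603, 651, 612, 651
Mean correct RT = 4807/8 = 600.8750 ms
Proportion correct = 8/11
IES = 600.8750 / (8/11) = 826.203 ms

826 ms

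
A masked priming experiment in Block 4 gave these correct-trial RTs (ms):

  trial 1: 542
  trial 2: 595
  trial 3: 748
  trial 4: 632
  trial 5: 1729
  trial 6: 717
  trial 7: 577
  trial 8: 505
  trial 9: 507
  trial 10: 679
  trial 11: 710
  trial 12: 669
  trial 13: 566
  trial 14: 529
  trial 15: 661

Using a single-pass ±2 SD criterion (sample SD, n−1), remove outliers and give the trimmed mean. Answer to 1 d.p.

n = 15, ΣRT = 10366, M = 691.067
Σ(x−M)² = 1241472.93; s = √(1241472.93/14) = 297.786
Cutoffs: 691.067 ± 2·297.786 → [95.5, 1286.6]
Outside: 1729 → excluded.
Retained (n=14): Σ = 8637, mean = 8637/14 = 616.929

616.9 ms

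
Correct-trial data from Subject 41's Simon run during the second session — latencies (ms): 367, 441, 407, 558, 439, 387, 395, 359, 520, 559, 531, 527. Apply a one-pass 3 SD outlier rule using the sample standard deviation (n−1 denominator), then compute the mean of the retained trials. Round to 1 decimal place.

n = 12, ΣRT = 5490, M = 457.500
Σ(x−M)² = 64475.00; s = √(64475.00/11) = 76.560
Cutoffs: 457.500 ± 3·76.560 → [227.8, 687.2]
No RTs fall outside the cutoffs; all 12 retained. Mean = 5490/12 = 457.500

457.5 ms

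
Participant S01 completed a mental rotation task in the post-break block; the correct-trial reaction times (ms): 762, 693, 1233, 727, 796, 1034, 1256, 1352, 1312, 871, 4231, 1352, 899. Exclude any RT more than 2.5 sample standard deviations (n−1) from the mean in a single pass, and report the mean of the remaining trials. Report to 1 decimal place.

1023.9 ms

n = 13, ΣRT = 16518, M = 1270.615
Σ(x−M)² = 10247349.08; s = √(10247349.08/12) = 924.092
Cutoffs: 1270.615 ± 2.5·924.092 → [-1039.6, 3580.8]
Outside: 4231 → excluded.
Retained (n=12): Σ = 12287, mean = 12287/12 = 1023.917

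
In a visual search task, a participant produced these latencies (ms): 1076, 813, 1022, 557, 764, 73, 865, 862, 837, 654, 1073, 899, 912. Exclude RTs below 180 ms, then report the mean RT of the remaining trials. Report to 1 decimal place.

861.2 ms

Excluded: 73
Retained (n=12): Σ = 10334
Mean = 10334/12 = 861.1667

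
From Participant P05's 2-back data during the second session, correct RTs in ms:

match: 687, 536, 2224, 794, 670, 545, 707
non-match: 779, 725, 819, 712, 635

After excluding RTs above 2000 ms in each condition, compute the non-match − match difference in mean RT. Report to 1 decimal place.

77.5 ms

match: exclude 2224
M(match) = 3939/6 = 656.500
M(non-match) = 3670/5 = 734.000
Difference = 734.000 − 656.500 = 77.500 ms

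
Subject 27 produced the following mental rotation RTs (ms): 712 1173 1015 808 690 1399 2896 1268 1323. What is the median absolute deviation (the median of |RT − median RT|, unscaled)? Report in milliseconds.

226 ms

Sorted: 690, 712, 808, 1015, 1173, 1268, 1323, 1399, 2896 → median = 1173
|x − 1173|: 461, 0, 158, 365, 483, 226, 1723, 95, 150
Sorted deviations: 0, 95, 150, 158, 226, 365, 461, 483, 1723 → MAD = 226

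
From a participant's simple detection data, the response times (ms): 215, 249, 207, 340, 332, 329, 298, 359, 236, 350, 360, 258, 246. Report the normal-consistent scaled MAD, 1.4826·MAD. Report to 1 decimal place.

Sorted: 207, 215, 236, 246, 249, 258, 298, 329, 332, 340, 350, 359, 360 → median = 298
|x − 298| sorted: 0, 31, 34, 40, 42, 49, 52, 52, 61, 62, 62, 83, 91 → MAD = 52
Robust SD ≈ 1.4826 × 52 = 77.095

77.1 ms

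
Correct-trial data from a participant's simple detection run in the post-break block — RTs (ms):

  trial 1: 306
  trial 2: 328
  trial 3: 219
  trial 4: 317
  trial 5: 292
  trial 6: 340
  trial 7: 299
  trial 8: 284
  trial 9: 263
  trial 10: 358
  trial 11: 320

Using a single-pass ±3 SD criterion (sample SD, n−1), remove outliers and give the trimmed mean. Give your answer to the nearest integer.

n = 11, ΣRT = 3326, M = 302.364
Σ(x−M)² = 14662.55; s = √(14662.55/10) = 38.292
Cutoffs: 302.364 ± 3·38.292 → [187.5, 417.2]
No RTs fall outside the cutoffs; all 11 retained. Mean = 3326/11 = 302.364

302 ms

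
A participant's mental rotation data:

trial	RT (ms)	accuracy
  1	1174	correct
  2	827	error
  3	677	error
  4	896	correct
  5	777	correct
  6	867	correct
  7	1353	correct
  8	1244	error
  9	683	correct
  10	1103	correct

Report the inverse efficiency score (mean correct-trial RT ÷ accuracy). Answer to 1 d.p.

1398.6 ms

Correct trials (n=7): 1174, 896, 777, 867, 1353, 683, 1103
Mean correct RT = 6853/7 = 979.0000 ms
Proportion correct = 7/10
IES = 979.0000 / (7/10) = 1398.571 ms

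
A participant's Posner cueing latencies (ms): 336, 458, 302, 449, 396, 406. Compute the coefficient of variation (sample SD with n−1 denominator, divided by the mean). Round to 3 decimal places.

n = 6, Σ = 2347, M = 391.1667
Σ(x−M)² = 19048.833; s = √(19048.833/5) = 61.7233
CV = 61.7233 / 391.1667 = 0.15779

0.158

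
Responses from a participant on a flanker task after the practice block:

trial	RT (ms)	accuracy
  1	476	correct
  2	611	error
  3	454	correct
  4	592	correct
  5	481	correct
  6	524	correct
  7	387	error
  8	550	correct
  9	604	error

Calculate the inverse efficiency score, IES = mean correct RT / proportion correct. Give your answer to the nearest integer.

769 ms

Correct trials (n=6): 476, 454, 592, 481, 524, 550
Mean correct RT = 3077/6 = 512.8333 ms
Proportion correct = 6/9
IES = 512.8333 / (6/9) = 769.250 ms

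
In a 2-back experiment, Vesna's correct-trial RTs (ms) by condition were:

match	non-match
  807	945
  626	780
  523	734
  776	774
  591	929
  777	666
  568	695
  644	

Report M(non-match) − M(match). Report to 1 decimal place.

125.0 ms

M(match) = 5312/8 = 664.000
M(non-match) = 5523/7 = 789.000
Difference = 789.000 − 664.000 = 125.000 ms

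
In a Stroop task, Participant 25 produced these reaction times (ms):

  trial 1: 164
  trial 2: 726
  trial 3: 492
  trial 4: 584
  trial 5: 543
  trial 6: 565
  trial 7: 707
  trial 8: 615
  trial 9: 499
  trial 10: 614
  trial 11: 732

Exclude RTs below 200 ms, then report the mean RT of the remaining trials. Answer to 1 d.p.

Excluded: 164
Retained (n=10): Σ = 6077
Mean = 6077/10 = 607.7000

607.7 ms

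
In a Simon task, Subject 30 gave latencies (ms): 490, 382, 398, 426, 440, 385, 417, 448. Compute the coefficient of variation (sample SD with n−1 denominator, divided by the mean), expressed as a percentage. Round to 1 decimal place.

8.6%

n = 8, Σ = 3386, M = 423.2500
Σ(x−M)² = 9197.500; s = √(9197.500/7) = 36.2482
CV = 36.2482 / 423.2500 = 0.08564 = 8.564%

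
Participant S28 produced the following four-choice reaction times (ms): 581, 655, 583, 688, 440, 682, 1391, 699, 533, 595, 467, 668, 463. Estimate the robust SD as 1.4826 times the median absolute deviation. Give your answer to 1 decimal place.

129.0 ms

Sorted: 440, 463, 467, 533, 581, 583, 595, 655, 668, 682, 688, 699, 1391 → median = 595
|x − 595| sorted: 0, 12, 14, 60, 62, 73, 87, 93, 104, 128, 132, 155, 796 → MAD = 87
Robust SD ≈ 1.4826 × 87 = 128.986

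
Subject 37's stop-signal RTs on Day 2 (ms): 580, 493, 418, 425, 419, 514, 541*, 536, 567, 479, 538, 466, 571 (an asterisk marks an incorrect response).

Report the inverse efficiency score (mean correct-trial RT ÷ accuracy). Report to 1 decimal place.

Correct trials (n=12): 580, 493, 418, 425, 419, 514, 536, 567, 479, 538, 466, 571
Mean correct RT = 6006/12 = 500.5000 ms
Proportion correct = 12/13
IES = 500.5000 / (12/13) = 542.208 ms

542.2 ms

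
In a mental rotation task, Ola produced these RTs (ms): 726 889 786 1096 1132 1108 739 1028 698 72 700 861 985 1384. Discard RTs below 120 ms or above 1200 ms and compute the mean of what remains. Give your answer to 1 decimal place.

895.7 ms

Excluded: 72, 1384
Retained (n=12): Σ = 10748
Mean = 10748/12 = 895.6667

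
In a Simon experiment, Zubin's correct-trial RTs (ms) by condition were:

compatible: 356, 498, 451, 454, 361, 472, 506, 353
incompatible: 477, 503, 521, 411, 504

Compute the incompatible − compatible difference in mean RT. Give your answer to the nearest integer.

M(compatible) = 3451/8 = 431.375
M(incompatible) = 2416/5 = 483.200
Difference = 483.200 − 431.375 = 51.825 ms

52 ms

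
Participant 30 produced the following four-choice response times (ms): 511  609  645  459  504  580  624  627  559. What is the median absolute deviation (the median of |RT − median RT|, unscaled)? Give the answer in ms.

47 ms

Sorted: 459, 504, 511, 559, 580, 609, 624, 627, 645 → median = 580
|x − 580|: 69, 29, 65, 121, 76, 0, 44, 47, 21
Sorted deviations: 0, 21, 29, 44, 47, 65, 69, 76, 121 → MAD = 47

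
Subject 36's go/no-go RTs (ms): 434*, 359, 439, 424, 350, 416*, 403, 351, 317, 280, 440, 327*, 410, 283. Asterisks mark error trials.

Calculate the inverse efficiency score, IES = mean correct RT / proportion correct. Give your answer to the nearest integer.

Correct trials (n=11): 359, 439, 424, 350, 403, 351, 317, 280, 440, 410, 283
Mean correct RT = 4056/11 = 368.7273 ms
Proportion correct = 11/14
IES = 368.7273 / (11/14) = 469.289 ms

469 ms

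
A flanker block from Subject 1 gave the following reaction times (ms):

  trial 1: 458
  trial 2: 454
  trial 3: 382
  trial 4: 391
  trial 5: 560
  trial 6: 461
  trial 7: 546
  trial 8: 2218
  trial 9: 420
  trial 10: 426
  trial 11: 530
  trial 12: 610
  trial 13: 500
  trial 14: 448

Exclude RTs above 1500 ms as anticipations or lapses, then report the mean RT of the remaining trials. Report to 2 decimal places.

475.85 ms

Excluded: 2218
Retained (n=13): Σ = 6186
Mean = 6186/13 = 475.8462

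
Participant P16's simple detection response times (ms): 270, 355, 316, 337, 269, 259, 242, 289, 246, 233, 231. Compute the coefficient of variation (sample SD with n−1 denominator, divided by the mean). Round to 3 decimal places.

0.153

n = 11, Σ = 3047, M = 277.0000
Σ(x−M)² = 18024.000; s = √(18024.000/10) = 42.4547
CV = 42.4547 / 277.0000 = 0.15327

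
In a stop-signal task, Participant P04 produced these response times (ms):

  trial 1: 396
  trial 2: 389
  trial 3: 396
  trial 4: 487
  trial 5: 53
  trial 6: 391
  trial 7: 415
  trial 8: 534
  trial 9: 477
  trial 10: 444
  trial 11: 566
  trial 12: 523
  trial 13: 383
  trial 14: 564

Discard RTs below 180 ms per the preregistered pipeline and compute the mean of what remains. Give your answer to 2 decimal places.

Excluded: 53
Retained (n=13): Σ = 5965
Mean = 5965/13 = 458.8462

458.85 ms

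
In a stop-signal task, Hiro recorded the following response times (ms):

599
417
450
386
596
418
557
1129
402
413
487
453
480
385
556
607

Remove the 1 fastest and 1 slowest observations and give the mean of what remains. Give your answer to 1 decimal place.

487.2 ms

Sorted: 385, 386, 402, 413, 417, 418, 450, 453, 480, 487, 556, 557, 596, 599, 607, 1129
Drop lowest 1 (385) and highest 1 (1129)
Remaining (n=14): Σ = 6821, mean = 6821/14 = 487.214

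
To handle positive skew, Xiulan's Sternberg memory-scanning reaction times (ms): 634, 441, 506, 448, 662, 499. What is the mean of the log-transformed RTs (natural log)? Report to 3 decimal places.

ln(RT): 6.4520, 6.0890, 6.2265, 6.1048, 6.4953, 6.2126
Σ ln(RT) = 37.5803
Mean = 37.5803/6 = 6.26338

6.263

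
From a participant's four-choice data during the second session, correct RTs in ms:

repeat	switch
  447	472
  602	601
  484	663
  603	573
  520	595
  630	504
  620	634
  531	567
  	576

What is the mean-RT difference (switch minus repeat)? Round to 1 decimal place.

M(repeat) = 4437/8 = 554.625
M(switch) = 5185/9 = 576.111
Difference = 576.111 − 554.625 = 21.486 ms

21.5 ms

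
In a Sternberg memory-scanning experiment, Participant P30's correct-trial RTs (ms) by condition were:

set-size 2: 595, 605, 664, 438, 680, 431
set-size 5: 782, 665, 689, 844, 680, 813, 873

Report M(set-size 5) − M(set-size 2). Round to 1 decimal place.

M(set-size 2) = 3413/6 = 568.833
M(set-size 5) = 5346/7 = 763.714
Difference = 763.714 − 568.833 = 194.881 ms

194.9 ms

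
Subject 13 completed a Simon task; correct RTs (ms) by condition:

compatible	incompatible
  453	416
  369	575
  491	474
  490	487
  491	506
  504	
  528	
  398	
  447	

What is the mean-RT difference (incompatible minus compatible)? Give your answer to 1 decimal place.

M(compatible) = 4171/9 = 463.444
M(incompatible) = 2458/5 = 491.600
Difference = 491.600 − 463.444 = 28.156 ms

28.2 ms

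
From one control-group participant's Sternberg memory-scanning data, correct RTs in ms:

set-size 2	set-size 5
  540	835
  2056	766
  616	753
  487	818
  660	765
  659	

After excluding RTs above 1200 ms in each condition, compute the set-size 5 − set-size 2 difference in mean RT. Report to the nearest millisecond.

195 ms

set-size 2: exclude 2056
M(set-size 2) = 2962/5 = 592.400
M(set-size 5) = 3937/5 = 787.400
Difference = 787.400 − 592.400 = 195.000 ms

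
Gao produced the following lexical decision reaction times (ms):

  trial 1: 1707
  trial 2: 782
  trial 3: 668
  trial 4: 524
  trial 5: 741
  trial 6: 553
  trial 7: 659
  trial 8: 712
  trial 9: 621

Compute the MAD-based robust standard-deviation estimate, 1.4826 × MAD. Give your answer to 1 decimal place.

108.2 ms

Sorted: 524, 553, 621, 659, 668, 712, 741, 782, 1707 → median = 668
|x − 668| sorted: 0, 9, 44, 47, 73, 114, 115, 144, 1039 → MAD = 73
Robust SD ≈ 1.4826 × 73 = 108.230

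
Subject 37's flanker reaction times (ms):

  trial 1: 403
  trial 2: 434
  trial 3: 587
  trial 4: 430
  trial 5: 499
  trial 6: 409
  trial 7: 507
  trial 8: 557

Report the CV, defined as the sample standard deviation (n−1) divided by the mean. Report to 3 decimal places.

0.146

n = 8, Σ = 3826, M = 478.2500
Σ(x−M)² = 34029.500; s = √(34029.500/7) = 69.7234
CV = 69.7234 / 478.2500 = 0.14579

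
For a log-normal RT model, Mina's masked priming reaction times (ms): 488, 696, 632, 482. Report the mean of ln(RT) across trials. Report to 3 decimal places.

6.341

ln(RT): 6.1903, 6.5453, 6.4489, 6.1779
Σ ln(RT) = 25.3625
Mean = 25.3625/4 = 6.34062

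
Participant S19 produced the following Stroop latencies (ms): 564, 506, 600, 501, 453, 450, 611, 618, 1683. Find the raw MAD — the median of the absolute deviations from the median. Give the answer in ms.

Sorted: 450, 453, 501, 506, 564, 600, 611, 618, 1683 → median = 564
|x − 564|: 0, 58, 36, 63, 111, 114, 47, 54, 1119
Sorted deviations: 0, 36, 47, 54, 58, 63, 111, 114, 1119 → MAD = 58

58 ms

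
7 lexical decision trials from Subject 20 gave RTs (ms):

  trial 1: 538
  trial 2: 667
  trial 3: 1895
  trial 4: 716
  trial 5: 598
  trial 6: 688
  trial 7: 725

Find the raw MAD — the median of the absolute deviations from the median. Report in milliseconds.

Sorted: 538, 598, 667, 688, 716, 725, 1895 → median = 688
|x − 688|: 150, 21, 1207, 28, 90, 0, 37
Sorted deviations: 0, 21, 28, 37, 90, 150, 1207 → MAD = 37

37 ms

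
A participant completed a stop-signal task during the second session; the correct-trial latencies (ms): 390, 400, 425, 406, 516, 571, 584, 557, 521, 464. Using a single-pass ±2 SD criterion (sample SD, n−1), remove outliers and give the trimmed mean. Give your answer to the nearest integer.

n = 10, ΣRT = 4834, M = 483.400
Σ(x−M)² = 51144.40; s = √(51144.40/9) = 75.384
Cutoffs: 483.400 ± 2·75.384 → [332.6, 634.2]
No RTs fall outside the cutoffs; all 10 retained. Mean = 4834/10 = 483.400

483 ms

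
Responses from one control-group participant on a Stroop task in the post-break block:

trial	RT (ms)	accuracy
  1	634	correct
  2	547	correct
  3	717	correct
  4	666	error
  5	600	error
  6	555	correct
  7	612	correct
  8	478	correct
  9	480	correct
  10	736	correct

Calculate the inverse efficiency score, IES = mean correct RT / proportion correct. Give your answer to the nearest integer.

Correct trials (n=8): 634, 547, 717, 555, 612, 478, 480, 736
Mean correct RT = 4759/8 = 594.8750 ms
Proportion correct = 8/10
IES = 594.8750 / (8/10) = 743.594 ms

744 ms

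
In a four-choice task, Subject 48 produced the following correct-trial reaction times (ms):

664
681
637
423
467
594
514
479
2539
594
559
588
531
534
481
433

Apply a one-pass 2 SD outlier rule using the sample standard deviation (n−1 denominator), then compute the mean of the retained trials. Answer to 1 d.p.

545.3 ms

n = 16, ΣRT = 10718, M = 669.875
Σ(x−M)² = 3817745.75; s = √(3817745.75/15) = 504.496
Cutoffs: 669.875 ± 2·504.496 → [-339.1, 1678.9]
Outside: 2539 → excluded.
Retained (n=15): Σ = 8179, mean = 8179/15 = 545.267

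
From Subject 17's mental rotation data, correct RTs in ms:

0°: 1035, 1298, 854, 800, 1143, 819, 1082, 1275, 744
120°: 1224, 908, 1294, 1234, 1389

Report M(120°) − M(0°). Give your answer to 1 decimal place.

204.2 ms

M(0°) = 9050/9 = 1005.556
M(120°) = 6049/5 = 1209.800
Difference = 1209.800 − 1005.556 = 204.244 ms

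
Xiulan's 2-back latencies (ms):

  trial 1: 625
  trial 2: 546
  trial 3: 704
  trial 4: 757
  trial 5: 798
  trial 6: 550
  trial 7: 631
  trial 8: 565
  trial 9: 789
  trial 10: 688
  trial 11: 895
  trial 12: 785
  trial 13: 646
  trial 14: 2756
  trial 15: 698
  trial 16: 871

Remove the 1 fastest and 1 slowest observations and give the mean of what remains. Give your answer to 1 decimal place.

714.4 ms

Sorted: 546, 550, 565, 625, 631, 646, 688, 698, 704, 757, 785, 789, 798, 871, 895, 2756
Drop lowest 1 (546) and highest 1 (2756)
Remaining (n=14): Σ = 10002, mean = 10002/14 = 714.429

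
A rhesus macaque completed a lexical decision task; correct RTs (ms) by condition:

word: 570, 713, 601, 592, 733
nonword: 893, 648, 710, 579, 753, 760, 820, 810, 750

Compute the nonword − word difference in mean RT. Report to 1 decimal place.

105.2 ms

M(word) = 3209/5 = 641.800
M(nonword) = 6723/9 = 747.000
Difference = 747.000 − 641.800 = 105.200 ms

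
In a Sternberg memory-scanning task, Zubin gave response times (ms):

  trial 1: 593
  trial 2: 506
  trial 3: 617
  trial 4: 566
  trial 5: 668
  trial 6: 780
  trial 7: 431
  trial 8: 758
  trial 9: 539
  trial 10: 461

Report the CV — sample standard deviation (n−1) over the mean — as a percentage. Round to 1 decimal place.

n = 10, Σ = 5919, M = 591.9000
Σ(x−M)² = 123264.900; s = √(123264.900/9) = 117.0303
CV = 117.0303 / 591.9000 = 0.19772 = 19.772%

19.8%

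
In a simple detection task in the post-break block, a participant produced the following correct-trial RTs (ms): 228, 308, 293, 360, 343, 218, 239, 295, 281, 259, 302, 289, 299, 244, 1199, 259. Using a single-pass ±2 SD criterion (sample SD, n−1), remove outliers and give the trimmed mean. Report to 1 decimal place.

n = 16, ΣRT = 5416, M = 338.500
Σ(x−M)² = 812686.00; s = √(812686.00/15) = 232.764
Cutoffs: 338.500 ± 2·232.764 → [-127.0, 804.0]
Outside: 1199 → excluded.
Retained (n=15): Σ = 4217, mean = 4217/15 = 281.133

281.1 ms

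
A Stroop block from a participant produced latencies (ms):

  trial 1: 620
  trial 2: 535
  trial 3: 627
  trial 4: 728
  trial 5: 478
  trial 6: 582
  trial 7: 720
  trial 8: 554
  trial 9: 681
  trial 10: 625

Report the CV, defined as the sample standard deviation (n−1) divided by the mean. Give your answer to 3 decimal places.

0.131

n = 10, Σ = 6150, M = 615.0000
Σ(x−M)² = 58398.000; s = √(58398.000/9) = 80.5523
CV = 80.5523 / 615.0000 = 0.13098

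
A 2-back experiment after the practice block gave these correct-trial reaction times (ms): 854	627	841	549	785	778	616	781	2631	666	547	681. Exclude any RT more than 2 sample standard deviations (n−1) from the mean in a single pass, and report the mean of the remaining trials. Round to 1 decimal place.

702.3 ms

n = 12, ΣRT = 10356, M = 863.000
Σ(x−M)² = 3533512.00; s = √(3533512.00/11) = 566.770
Cutoffs: 863.000 ± 2·566.770 → [-270.5, 1996.5]
Outside: 2631 → excluded.
Retained (n=11): Σ = 7725, mean = 7725/11 = 702.273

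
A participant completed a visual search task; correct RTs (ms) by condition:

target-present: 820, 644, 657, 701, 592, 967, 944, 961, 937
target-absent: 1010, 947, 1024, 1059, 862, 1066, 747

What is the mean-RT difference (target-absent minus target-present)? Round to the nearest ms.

M(target-present) = 7223/9 = 802.556
M(target-absent) = 6715/7 = 959.286
Difference = 959.286 − 802.556 = 156.730 ms

157 ms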